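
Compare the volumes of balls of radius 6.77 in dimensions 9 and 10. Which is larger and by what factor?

V_9(6.77) ≈ 9.85407e+07, V_10(6.77) ≈ 5.15768e+08. The 10-ball is larger by a factor of 5.234.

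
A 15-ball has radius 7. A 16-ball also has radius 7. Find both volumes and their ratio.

V_15(7) ≈ 1.81093e+12. V_16(7) ≈ 7.82073e+12. Ratio V_15/V_16 ≈ 0.2316.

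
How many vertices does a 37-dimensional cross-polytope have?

The 37-dimensional cross-polytope has 2n = 2·37 = 74 vertices.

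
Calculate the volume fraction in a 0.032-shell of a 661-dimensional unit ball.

V(inner)/V(outer) = ((1-0.032)/1)^661 ≈ 4.609e-10, so the shell fraction is 1 - 4.609e-10.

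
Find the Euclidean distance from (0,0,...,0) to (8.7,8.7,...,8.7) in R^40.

The space diagonal of an n-cube of side s is s√n. Here 8.7·√40 ≈ 55.0236.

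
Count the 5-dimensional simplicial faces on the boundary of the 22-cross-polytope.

f_5(22-orthoplex) = 2^6 · (22 choose 6) = 4775232.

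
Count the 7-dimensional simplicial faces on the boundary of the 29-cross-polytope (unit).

Number of 7-faces = 2^(7+1) · C(29,7+1) = 256 · 4292145 = 1098789120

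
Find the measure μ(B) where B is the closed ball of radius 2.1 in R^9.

The n-ball volume is π^(n/2)·r^n/Γ(n/2+1). With n=9, r=2.1: V ≈ 2619.94.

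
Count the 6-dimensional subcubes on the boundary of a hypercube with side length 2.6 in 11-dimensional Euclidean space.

f_6(11-cube) = (11 choose 6) · 2^5 = 14784.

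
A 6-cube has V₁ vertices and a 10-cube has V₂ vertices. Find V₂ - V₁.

V₁ = 2^6 = 64. V₂ = 2^10 = 1024. V₂ - V₁ = 960.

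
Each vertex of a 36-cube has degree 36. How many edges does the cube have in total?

Each of the 2^36 = 68719476736 vertices has degree 36; total edges = 36·2^36/2 = 1236950581248.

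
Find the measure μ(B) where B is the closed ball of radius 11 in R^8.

The n-ball volume is π^(n/2)·r^n/Γ(n/2+1). With n=8, r=11: V = 214358881·π^4/24 ≈ 8.70021e+08.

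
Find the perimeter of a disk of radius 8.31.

|∂B_2(8.31)| = 2πr = 2π·8.31 ≈ 52.2133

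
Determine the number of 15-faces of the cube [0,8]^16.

An n-cube has C(n,k)·2^(n-k) k-faces. Here C(16,15)·2^1 = 16·2 = 32.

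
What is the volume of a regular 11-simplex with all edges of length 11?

For a regular n-simplex with edge a, V = (a^n / n!)·√((n+1)/2^n). With a=11, n=11: V ≈ 547.129.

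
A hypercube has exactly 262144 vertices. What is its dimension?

The n-cube has 2^n vertices, and 262144 = 2^18, so n = 18.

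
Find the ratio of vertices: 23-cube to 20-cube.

The 23-cube has 2^23 = 8388608 vertices. The 20-cube has 2^20 = 1048576 vertices. Ratio: 8388608/1048576 = 8.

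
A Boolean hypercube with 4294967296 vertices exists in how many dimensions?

n = log_2(4294967296) = 32.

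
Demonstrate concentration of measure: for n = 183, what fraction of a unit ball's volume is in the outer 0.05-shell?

1 - (1-0.05)^183 ≈ 0.999916 ≈ 99.9916%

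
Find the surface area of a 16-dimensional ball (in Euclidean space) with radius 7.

The surface area of an n-ball is 2π^(n/2) r^(n-1) / Γ(n/2). For n=16, r=7: 678223072849·π^8/360 ≈ 1.78759e+13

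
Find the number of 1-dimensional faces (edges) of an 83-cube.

Each of the 2^83 = 9671406556917033397649408 vertices has degree 83; total edges = 83·2^83/2 = 401363372112056886002450432.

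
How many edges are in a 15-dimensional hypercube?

f_1(15-cube) = (15 choose 1) · 2^14 = 245760.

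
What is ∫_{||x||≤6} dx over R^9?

V = 11943936·π^4/35 ≈ 3.32414e+07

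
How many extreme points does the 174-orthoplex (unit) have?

An n-cross-polytope has 2n vertices; here n = 174, giving 348.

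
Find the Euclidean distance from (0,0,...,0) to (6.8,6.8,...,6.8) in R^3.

||(6.8,6.8,...,6.8)|| = √(3)·6.8 ≈ 11.7779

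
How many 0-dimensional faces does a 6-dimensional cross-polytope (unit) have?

Each 0-face is the convex hull of 1 vertex, one chosen as ±e_i from each of 1 distinct axis: 2^1·C(6,1) = 12.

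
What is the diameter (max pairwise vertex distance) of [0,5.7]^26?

d = √(5.7² + 5.7² + ... + 5.7²) [26 terms] = √(26·5.7²) = 5.7√26 ≈ 29.0644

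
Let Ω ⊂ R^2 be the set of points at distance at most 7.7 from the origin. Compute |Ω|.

V_2(7.7) = π^(2/2) · (7.7)^2 / Γ(2/2 + 1) ≈ 186.265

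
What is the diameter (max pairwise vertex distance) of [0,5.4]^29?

The space diagonal of an n-cube of side s is s√n. Here 5.4·√29 ≈ 29.0799.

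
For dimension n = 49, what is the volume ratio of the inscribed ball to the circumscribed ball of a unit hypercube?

V_in/V_out = n^(-n/2) = 49^(-49/2) ≈ 3.89221e-42.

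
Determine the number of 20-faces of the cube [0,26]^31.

Choose 20 of 31 axes to span the face (C(31,20) = 84672315 ways), then fix each of the remaining 11 coordinates at one of its two extreme values (2^11 = 2048 ways): 84672315·2048 = 173408901120.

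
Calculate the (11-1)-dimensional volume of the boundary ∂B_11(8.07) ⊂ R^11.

S_11(8.07) = 2·π^(11/2)·(8.07)^10 / Γ(11/2) ≈ 2.42791e+10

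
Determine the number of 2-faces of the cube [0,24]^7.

Choose 2 of 7 axes to span the face (C(7,2) = 21 ways), then fix each of the remaining 5 coordinates at one of its two extreme values (2^5 = 32 ways): 21·32 = 672.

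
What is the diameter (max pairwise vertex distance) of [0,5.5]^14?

The space diagonal of an n-cube of side s is s√n. Here 5.5·√14 ≈ 20.5791.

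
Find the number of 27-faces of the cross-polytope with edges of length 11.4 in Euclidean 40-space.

f_27(40-orthoplex) = 2^28 · (40 choose 28) = 1499709561508986880.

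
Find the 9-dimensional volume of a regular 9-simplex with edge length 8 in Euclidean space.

V = (8^9 / 9!) · √((9+1) / 2^9) ≈ 51.6906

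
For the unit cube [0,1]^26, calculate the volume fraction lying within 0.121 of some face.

1 - (1 - 2·0.121)^26 = 1 - 0.758^26 ≈ 0.999256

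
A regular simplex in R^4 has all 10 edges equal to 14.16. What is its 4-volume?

Volume = 14.16^4 · √(5/2^4) / 4! ≈ 936.412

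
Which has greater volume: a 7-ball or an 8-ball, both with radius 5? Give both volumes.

V_7(5) ≈ 369122. V_8(5) ≈ 1.58543e+06. The 8-ball is larger.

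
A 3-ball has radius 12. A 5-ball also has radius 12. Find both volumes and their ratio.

V_3(12) ≈ 7238.23. V_5(12) ≈ 1.3098e+06. Ratio V_3/V_5 ≈ 0.005526.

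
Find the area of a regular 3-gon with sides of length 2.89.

Area = (√3/4) · 2.89² = 3.61657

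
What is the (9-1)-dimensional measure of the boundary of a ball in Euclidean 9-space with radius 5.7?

The surface area of an n-ball is 2π^(n/2) r^(n-1) / Γ(n/2). For n=9, r=5.7: 3.30795e+07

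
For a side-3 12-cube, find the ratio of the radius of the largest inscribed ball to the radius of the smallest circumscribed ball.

For an n-cube of any side s, the inradius is s/2 and the circumradius is s√n/2, so the ratio is 1/√12 ≈ 0.288675.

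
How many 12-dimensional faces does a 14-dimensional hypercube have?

Choose 12 of 14 axes to span the face (C(14,12) = 91 ways), then fix each of the remaining 2 coordinates at one of its two extreme values (2^2 = 4 ways): 91·4 = 364.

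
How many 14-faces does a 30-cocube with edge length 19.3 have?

f_14(30-orthoplex) = 2^15 · (30 choose 15) = 5082890895360.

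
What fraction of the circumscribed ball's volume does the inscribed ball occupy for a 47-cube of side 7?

V_in/V_out = n^(-n/2) = 47^(-47/2) ≈ 5.07809e-40.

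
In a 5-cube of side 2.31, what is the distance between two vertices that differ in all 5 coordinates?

||(2.31,2.31,...,2.31)|| = √(5)·2.31 ≈ 5.16532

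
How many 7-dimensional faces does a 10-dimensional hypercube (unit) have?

f_7(10-cube) = (10 choose 7) · 2^3 = 960.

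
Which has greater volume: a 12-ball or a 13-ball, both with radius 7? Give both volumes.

V_12(7) ≈ 1.84818e+10. V_13(7) ≈ 8.82299e+10. The 13-ball is larger.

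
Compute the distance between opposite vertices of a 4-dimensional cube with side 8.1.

||(8.1,8.1,...,8.1)|| = √(4)·8.1 = 16.2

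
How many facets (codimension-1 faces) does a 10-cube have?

Choose 9 of 10 axes to span the face (C(10,9) = 10 ways), then fix each of the remaining 1 coordinate at one of its two extreme values (2^1 = 2 ways): 10·2 = 20.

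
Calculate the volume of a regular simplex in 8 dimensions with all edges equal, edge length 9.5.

For a regular n-simplex with edge a, V = (a^n / n!)·√((n+1)/2^n). With a=9.5, n=8: V ≈ 308.51.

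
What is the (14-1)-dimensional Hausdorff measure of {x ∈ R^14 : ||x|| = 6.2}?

S_14(6.2) = 2·π^(14/2)·(6.2)^13 / Γ(14/2) ≈ 1.67818e+11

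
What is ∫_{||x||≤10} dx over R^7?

V_7(10) = π^(7/2) · (10)^7 / Γ(7/2 + 1) = 32000000·π^3/21 ≈ 4.72477e+07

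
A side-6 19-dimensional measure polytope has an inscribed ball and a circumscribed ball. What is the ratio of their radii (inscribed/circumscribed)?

r_in = 6/2 (half the side); r_out = 6√19/2 (half the diagonal). Ratio = 1/√19 ≈ 0.229416.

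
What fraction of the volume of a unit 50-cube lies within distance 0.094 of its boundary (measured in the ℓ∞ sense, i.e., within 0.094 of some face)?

Shell fraction = 1 - (1-0.188)^50 ≈ 0.99997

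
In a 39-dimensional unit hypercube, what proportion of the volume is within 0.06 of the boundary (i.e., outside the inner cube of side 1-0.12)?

The inner cube has side 1-2·0.06 = 0.88 and volume (0.88)^39 ≈ 0.006836, so the shell holds 0.993164 of the volume.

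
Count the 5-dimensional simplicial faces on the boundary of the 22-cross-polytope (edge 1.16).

f_5(22-orthoplex) = 2^6 · (22 choose 6) = 4775232.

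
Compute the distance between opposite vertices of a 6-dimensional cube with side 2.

||(2,2,...,2)|| = √(6)·2 ≈ 4.89898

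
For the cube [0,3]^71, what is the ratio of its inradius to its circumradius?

r_in = 3/2 (half the side); r_out = 3√71/2 (half the diagonal). Ratio = 1/√71 ≈ 0.118678.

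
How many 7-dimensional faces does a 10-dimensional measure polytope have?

An n-cube has C(n,k)·2^(n-k) k-faces. Here C(10,7)·2^3 = 120·8 = 960.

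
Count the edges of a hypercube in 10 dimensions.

Number of 1-faces = C(10,1)·2^(10-1) = 10·512 = 5120.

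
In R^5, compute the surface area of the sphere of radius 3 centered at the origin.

S_5(3) = 2·π^(5/2)·(3)^4 / Γ(5/2) = 216·π^2 ≈ 2131.83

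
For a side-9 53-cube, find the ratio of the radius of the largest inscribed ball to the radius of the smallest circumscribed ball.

For an n-cube of any side s, the inradius is s/2 and the circumradius is s√n/2, so the ratio is 1/√53 ≈ 0.137361.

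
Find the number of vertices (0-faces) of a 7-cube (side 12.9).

Number of 0-faces = C(7,0) · 2^(7-0) = 1 · 128 = 128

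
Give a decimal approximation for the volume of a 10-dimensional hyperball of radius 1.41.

The n-ball volume is π^(n/2)·r^n/Γ(n/2+1). With n=10, r=1.41: V ≈ 79.2062.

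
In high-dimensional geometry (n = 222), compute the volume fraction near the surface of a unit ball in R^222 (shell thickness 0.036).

1 - (1-0.036)^222 ≈ 0.999708 ≈ 99.9708%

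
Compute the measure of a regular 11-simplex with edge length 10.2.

V_11 = √(12) · 10.2^11 / (11! · 2^(11/2)) ≈ 238.436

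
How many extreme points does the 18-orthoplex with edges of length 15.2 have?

The 18-dimensional cross-polytope has 2n = 2·18 = 36 vertices.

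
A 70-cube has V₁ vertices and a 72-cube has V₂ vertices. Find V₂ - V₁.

V₁ = 2^70 = 1180591620717411303424. V₂ = 2^72 = 4722366482869645213696. V₂ - V₁ = 3541774862152233910272.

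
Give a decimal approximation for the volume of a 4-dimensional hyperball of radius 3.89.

Volume = π^{4/2}·(3.89)^4/Γ(3) ≈ 1129.97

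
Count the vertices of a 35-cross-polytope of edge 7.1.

The vertices are ±e_1, ..., ±e_35, so there are 2·35 = 70.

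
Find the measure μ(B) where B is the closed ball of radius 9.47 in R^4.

The n-ball volume is π^(n/2)·r^n/Γ(n/2+1). With n=4, r=9.47: V ≈ 39689.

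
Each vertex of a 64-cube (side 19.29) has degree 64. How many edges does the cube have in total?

Each of the 2^64 = 18446744073709551616 vertices has degree 64; total edges = 64·2^64/2 = 590295810358705651712.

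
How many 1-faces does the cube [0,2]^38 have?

The 38-cube has n·2^(n-1) = 38·2^37 = 38·137438953472 = 5222680231936 edges.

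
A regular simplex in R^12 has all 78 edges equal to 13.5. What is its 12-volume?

V = (13.5^12 / 12!) · √((12+1) / 2^12) ≈ 4309.83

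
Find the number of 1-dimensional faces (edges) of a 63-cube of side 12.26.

Number of 1-faces = C(63,1)·2^(63-1) = 63·4611686018427387904 = 290536219160925437952.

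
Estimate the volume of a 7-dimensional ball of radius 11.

V = 311794736·π^3/105 ≈ 9.20723e+07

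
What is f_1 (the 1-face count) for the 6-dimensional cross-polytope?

An n-cross-polytope has 2^(k+1)·C(n,k+1) k-faces. Here 2^2·C(6,2) = 4·15 = 60.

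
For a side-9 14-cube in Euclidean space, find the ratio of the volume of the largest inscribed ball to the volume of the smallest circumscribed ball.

Volume scales as r^n, and r_in/r_out = 1/√14, giving (1/√14)^14 ≈ 9.48645e-09.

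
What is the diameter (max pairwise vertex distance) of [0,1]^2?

d = √(1² + 1² + ... + 1²) [2 terms] = √(2·1²) = 1√2 ≈ 1.41421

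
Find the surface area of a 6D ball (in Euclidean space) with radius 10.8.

|∂B_6(10.8)| ≈ 4.55584e+06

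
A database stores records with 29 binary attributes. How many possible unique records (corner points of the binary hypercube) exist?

Each vertex is a binary string of length 29, so there are 2^29 = 536870912.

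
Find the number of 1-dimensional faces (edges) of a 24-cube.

An n-cube has n·2^(n-1) edges. With n = 24: 24·8388608 = 201326592.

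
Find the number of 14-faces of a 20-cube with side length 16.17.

Choose 14 of 20 axes to span the face (C(20,14) = 38760 ways), then fix each of the remaining 6 coordinates at one of its two extreme values (2^6 = 64 ways): 38760·64 = 2480640.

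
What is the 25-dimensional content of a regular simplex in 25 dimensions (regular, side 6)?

Volume = 6^25 · √(26/2^25) / 25! ≈ 1.61342e-09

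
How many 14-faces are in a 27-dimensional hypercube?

f_14(27-cube) = (27 choose 14) · 2^13 = 164317593600.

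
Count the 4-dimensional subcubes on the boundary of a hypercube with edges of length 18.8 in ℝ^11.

Choose 4 of 11 axes to span the face (C(11,4) = 330 ways), then fix each of the remaining 7 coordinates at one of its two extreme values (2^7 = 128 ways): 330·128 = 42240.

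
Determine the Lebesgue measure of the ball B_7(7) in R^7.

V_7(7) = π^(7/2) · (7)^7 / Γ(7/2 + 1) = 1882384·π^3/15 ≈ 3.89105e+06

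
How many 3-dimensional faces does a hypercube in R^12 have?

Number of 3-faces = C(12,3) · 2^(12-3) = 220 · 512 = 112640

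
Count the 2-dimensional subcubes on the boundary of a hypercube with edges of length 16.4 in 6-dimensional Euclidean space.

An n-cube has C(n,k)·2^(n-k) k-faces. Here C(6,2)·2^4 = 15·16 = 240.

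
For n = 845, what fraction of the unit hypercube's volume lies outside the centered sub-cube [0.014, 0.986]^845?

Shell fraction = 1 - (1-0.028)^845 ≈ 1 - 3.784e-11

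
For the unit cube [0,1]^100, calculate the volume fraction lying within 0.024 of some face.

The inner cube has side 1-2·0.024 = 0.952 and volume (0.952)^100 ≈ 0.007306, so the shell holds 0.992694 of the volume.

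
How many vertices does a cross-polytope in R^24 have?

Number of 0-faces = 2^(0+1) · C(24,0+1) = 2 · 24 = 48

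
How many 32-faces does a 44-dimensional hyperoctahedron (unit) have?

Each 32-face is the convex hull of 33 vertices, one chosen as ±e_i from each of 33 distinct axes: 2^33·C(44,33) = 65879121507746054144.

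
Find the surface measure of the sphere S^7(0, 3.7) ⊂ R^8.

The surface area of an n-ball is 2π^(n/2) r^(n-1) / Γ(n/2). For n=8, r=3.7: 308241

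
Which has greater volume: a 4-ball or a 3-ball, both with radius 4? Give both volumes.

V_4(4.0) ≈ 1263.31. V_3(4.0) ≈ 268.083. The 4-ball is larger.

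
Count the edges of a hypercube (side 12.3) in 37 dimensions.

An n-cube has n·2^(n-1) edges. With n = 37: 37·68719476736 = 2542620639232.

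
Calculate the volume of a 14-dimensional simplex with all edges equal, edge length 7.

V = (7^14 / 14!) · √((14+1) / 2^14) ≈ 0.235396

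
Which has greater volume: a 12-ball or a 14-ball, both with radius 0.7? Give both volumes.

V_12(0.7) ≈ 0.0184818. V_14(0.7) ≈ 0.00406435. The 12-ball is larger.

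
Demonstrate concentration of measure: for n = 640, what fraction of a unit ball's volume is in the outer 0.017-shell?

1 - (1-0.017)^640 ≈ 0.999983 ≈ 99.998285%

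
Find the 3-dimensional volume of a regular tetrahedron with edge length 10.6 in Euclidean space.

Volume = (√2/12) · 10.6³ = 140.363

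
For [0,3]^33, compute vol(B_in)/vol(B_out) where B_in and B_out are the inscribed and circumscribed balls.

V_in / V_out = (r_in/r_out)^33 = (1/√33)^33 = 33^(-33/2) ≈ 8.80076e-26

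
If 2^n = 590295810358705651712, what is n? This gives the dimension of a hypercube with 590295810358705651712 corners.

Since 2^n = 590295810358705651712, we have n = 69.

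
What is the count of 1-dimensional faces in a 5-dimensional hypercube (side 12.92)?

Choose 1 of 5 axes to span the face (C(5,1) = 5 ways), then fix each of the remaining 4 coordinates at one of its two extreme values (2^4 = 16 ways): 5·16 = 80.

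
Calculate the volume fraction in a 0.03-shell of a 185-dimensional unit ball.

V(inner)/V(outer) = ((1-0.03)/1)^185 ≈ 0.003571, so the shell fraction is 0.996429.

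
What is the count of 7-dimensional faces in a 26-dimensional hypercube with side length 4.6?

Number of 7-faces = C(26,7) · 2^(26-7) = 657800 · 524288 = 344876646400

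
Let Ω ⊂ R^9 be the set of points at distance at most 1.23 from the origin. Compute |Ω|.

Volume = π^{9/2}·(1.23)^9/Γ(11/2) ≈ 21.2551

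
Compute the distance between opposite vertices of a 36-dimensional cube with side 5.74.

The space diagonal of an n-cube of side s is s√n. Here 5.74·√36 = 34.44.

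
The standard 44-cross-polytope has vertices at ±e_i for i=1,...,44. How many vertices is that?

An n-cross-polytope has 2n vertices; here n = 44, giving 88.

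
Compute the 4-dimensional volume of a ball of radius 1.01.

V_4(1.01) = π^(4/2) · (1.01)^4 / Γ(4/2 + 1) ≈ 5.13517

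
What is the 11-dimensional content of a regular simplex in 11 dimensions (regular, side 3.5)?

V = (3.5^11 / 11!) · √((11+1) / 2^11) ≈ 0.00185148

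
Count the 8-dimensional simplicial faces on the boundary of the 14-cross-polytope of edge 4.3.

Number of 8-faces = 2^(8+1) · C(14,8+1) = 512 · 2002 = 1025024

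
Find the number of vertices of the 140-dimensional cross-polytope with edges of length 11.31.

An n-cross-polytope has 2n vertices; here n = 140, giving 280.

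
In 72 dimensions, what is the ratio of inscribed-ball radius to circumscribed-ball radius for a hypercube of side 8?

For an n-cube of any side s, the inradius is s/2 and the circumradius is s√n/2, so the ratio is 1/√72 ≈ 0.117851.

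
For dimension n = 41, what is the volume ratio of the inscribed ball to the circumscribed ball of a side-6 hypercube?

The radii are 6/2 and 6√41/2, so the volume ratio is (1/√41)^41 = 41^{-41/2} ≈ 8.66824e-34.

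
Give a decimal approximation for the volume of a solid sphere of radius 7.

V_3(7) = π^(3/2) · (7)^3 / Γ(3/2 + 1) = 1372·π/3 ≈ 1436.76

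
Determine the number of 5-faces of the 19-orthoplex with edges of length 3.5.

Each 5-face is the convex hull of 6 vertices, one chosen as ±e_i from each of 6 distinct axes: 2^6·C(19,6) = 1736448.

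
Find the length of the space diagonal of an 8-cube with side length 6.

d = √(6² + 6² + ... + 6²) [8 terms] = √(8·6²) = 6√8 ≈ 16.9706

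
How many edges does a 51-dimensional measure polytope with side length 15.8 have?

The 51-cube has n·2^(n-1) = 51·2^50 = 51·1125899906842624 = 57420895248973824 edges.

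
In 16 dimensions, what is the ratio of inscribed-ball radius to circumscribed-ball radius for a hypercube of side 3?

r_in = 3/2 (half the side); r_out = 3√16/2 (half the diagonal). Ratio = 1/√16 ≈ 0.25.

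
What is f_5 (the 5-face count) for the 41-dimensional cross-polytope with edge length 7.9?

Each 5-face is the convex hull of 6 vertices, one chosen as ±e_i from each of 6 distinct axes: 2^6·C(41,6) = 287768832.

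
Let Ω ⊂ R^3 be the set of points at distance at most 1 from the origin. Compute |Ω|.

Volume = π^{3/2}·(1)^3/Γ(5/2) = 4·π/3 ≈ 4.18879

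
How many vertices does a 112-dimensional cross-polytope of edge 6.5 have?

The vertices are ±e_1, ..., ±e_112, so there are 2·112 = 224.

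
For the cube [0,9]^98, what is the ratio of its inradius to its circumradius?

r_in / r_out = (9/2) / (9√98/2) = 1/√98 ≈ 0.101015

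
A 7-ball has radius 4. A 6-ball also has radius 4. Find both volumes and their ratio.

V_7(4) ≈ 77410.6. V_6(4) ≈ 21167. Ratio V_7/V_6 ≈ 3.657.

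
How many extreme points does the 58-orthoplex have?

The 58-dimensional cross-polytope has 2n = 2·58 = 116 vertices.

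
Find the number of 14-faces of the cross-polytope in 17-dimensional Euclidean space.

An n-cross-polytope has 2^(k+1)·C(n,k+1) k-faces. Here 2^15·C(17,15) = 32768·136 = 4456448.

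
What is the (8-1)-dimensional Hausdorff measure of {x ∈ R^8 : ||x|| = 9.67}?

S = n·V_n(r)/r = 8·V_8(9.67)/9.67 (volume-to-surface relation), giving 2.56722e+08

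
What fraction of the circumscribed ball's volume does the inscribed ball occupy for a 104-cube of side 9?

V_in / V_out = (r_in/r_out)^104 = (1/√104)^104 = 104^(-104/2) ≈ 1.30097e-105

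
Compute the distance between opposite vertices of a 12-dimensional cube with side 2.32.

||(2.32,2.32,...,2.32)|| = √(12)·2.32 ≈ 8.03672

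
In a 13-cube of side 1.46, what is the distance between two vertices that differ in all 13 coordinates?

||(1.46,1.46,...,1.46)|| = √(13)·1.46 ≈ 5.2641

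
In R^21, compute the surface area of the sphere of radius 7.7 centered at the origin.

S = n·V_n(r)/r = 21·V_21(7.7)/7.7 (volume-to-surface relation), giving 1.57247e+17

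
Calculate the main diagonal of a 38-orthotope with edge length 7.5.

||(7.5,7.5,...,7.5)|| = √(38)·7.5 ≈ 46.2331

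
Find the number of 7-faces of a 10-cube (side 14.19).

Number of 7-faces = C(10,7) · 2^(10-7) = 120 · 8 = 960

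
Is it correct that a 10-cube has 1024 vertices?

True. The 10-cube has 2^10 = 1024 vertices.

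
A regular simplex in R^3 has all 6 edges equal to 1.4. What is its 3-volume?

Volume = (√2/12) · 1.4³ = 0.323384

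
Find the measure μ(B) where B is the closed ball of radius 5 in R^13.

V = 31250000000·π^6/27027 ≈ 1.11161e+09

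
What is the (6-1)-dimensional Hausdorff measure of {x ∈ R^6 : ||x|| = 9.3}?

S = n·V_n(r)/r = 6·V_6(9.3)/9.3 (volume-to-surface relation), giving 2.15707e+06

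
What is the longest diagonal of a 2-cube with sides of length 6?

||(6,6,...,6)|| = √(2)·6 ≈ 8.48528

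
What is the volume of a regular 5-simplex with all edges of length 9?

Volume = 9^5 · √(6/2^5) / 5! ≈ 213.075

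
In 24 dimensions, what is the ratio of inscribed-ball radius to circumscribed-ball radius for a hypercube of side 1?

For an n-cube of any side s, the inradius is s/2 and the circumradius is s√n/2, so the ratio is 1/√24 ≈ 0.204124.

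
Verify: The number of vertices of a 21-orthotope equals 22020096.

False. The 21-cube has 2^21 = 2097152 vertices.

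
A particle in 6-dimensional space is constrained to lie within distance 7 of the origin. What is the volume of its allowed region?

Volume = π^{6/2}·(7)^6/Γ(4) = 117649·π^3/6 ≈ 607976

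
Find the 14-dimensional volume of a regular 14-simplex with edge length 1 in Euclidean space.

Volume = 1^14 · √(15/2^14) / 14! ≈ 3.47078e-13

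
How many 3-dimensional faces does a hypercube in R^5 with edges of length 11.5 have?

f_3(5-cube) = (5 choose 3) · 2^2 = 40.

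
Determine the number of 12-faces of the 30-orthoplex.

f_12(30-orthoplex) = 2^13 · (30 choose 13) = 981072691200.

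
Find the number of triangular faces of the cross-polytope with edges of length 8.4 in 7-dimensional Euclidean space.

Each 2-face is the convex hull of 3 vertices, one chosen as ±e_i from each of 3 distinct axes: 2^3·C(7,3) = 280.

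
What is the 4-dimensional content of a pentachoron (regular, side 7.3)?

V = (7.3^4 / 4!) · √((4+1) / 2^4) ≈ 66.1462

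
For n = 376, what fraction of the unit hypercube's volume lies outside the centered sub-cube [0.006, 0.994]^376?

1 - (1 - 2·0.006)^376 = 1 - 0.988^376 ≈ 0.989319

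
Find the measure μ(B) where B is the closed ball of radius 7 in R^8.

V = 5764801·π^4/24 ≈ 2.33977e+07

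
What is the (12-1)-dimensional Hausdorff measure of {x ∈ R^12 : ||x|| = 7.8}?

The surface area of an n-ball is 2π^(n/2) r^(n-1) / Γ(n/2). For n=12, r=7.8: 1.04181e+11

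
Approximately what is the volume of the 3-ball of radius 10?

V_3(10) = π^(3/2) · (10)^3 / Γ(3/2 + 1) = 4000·π/3 ≈ 4188.79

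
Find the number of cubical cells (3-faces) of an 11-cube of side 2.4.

An n-cube has C(n,k)·2^(n-k) k-faces. Here C(11,3)·2^8 = 165·256 = 42240.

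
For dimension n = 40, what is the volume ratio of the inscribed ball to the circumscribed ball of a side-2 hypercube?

V_in/V_out = n^(-n/2) = 40^(-40/2) ≈ 9.09495e-33.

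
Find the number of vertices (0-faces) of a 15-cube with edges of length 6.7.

f_0(15-cube) = (15 choose 0) · 2^15 = 32768.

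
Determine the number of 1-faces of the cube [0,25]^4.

An n-cube has C(n,k)·2^(n-k) k-faces. Here C(4,1)·2^3 = 4·8 = 32.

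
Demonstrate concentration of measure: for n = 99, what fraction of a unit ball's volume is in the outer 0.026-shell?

1 - (1-0.026)^99 ≈ 0.926322 ≈ 92.63%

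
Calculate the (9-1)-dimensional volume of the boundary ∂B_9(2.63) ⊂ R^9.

The surface area of an n-ball is 2π^(n/2) r^(n-1) / Γ(n/2). For n=9, r=2.63: 67952.6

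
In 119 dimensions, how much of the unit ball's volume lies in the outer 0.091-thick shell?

V(inner)/V(outer) = ((1-0.091)/1)^119 ≈ 1.172e-05, so the shell fraction is 0.999988.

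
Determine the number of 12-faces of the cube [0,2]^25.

An n-cube has C(n,k)·2^(n-k) k-faces. Here C(25,12)·2^13 = 5200300·8192 = 42600857600.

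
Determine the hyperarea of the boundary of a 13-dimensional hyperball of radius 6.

S = n·V_n(r)/r = 13·V_13(6)/6 (volume-to-surface relation), giving 10319560704·π^6/385 ≈ 2.57691e+10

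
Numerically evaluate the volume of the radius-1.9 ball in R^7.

The n-ball volume is π^(n/2)·r^n/Γ(n/2+1). With n=7, r=1.9: V ≈ 422.333.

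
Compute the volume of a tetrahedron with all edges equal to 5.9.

Volume = (√2/12) · 5.9³ = 24.2041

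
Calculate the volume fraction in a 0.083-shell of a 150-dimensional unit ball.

1 - (1-0.083)^150 ≈ 0.9999977333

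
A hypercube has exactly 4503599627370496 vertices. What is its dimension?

The n-cube has 2^n vertices, and 4503599627370496 = 2^52, so n = 52.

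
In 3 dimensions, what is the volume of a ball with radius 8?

V_3(8) = π^(3/2) · (8)^3 / Γ(3/2 + 1) = 2048·π/3 ≈ 2144.66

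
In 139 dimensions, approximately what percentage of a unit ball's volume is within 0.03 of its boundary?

1 - (1-0.03)^139 ≈ 0.985503 ≈ 98.55%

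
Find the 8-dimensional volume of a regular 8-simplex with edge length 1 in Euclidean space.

V_8 = √(9) · 1^8 / (8! · 2^(8/2)) ≈ 4.6503e-06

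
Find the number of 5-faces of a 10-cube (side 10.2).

Number of 5-faces = C(10,5) · 2^(10-5) = 252 · 32 = 8064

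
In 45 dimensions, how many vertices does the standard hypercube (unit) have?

Number of vertices = 2^45 = 35184372088832.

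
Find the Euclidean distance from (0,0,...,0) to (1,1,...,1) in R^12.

Diagonal = √12 · 1 ≈ 3.4641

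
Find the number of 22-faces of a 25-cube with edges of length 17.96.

Number of 22-faces = C(25,22) · 2^(25-22) = 2300 · 8 = 18400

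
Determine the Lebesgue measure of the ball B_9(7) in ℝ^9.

Volume = π^{9/2}·(7)^9/Γ(11/2) = 184473632·π^4/135 ≈ 1.33107e+08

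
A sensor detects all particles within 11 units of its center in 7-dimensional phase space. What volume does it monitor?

Volume = π^{7/2}·(11)^7/Γ(9/2) = 311794736·π^3/105 ≈ 9.20723e+07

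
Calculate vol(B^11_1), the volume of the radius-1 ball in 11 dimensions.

Volume = π^{11/2}·(1)^11/Γ(13/2) = 64·π^5/10395 ≈ 1.8841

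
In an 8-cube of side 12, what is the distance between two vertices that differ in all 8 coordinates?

||(12,12,...,12)|| = √(8)·12 ≈ 33.9411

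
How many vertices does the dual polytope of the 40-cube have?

Number of vertices = 2n = 80.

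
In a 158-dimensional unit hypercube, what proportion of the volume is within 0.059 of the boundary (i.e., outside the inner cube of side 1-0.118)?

Shell fraction = 1 - (1-0.118)^158 ≈ 0.9999999976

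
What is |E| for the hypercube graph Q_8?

Each of the 2^8 = 256 vertices has degree 8; total edges = 8·2^8/2 = 1024.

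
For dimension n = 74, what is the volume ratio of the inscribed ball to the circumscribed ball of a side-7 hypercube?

V_in/V_out = n^(-n/2) = 74^(-74/2) ≈ 6.89329e-70.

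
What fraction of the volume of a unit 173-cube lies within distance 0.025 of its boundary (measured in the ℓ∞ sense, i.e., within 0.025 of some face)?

The inner cube has side 1-2·0.025 = 0.95 and volume (0.95)^173 ≈ 0.00014, so the shell holds 0.99986 of the volume.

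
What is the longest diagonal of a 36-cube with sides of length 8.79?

Diagonal = √36 · 8.79 = 52.74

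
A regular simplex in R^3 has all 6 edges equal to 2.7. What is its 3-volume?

Volume = (√2/12) · 2.7³ = 2.31966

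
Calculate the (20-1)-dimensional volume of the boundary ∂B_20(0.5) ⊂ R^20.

|∂B_20(0.5)| = π^10/95126814720 ≈ 9.84455e-07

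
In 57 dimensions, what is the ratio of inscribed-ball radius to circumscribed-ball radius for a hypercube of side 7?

For an n-cube of any side s, the inradius is s/2 and the circumradius is s√n/2, so the ratio is 1/√57 ≈ 0.132453.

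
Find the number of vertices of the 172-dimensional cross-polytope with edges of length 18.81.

An n-cross-polytope has 2n vertices; here n = 172, giving 344.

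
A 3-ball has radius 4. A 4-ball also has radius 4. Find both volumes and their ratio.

V_3(4) ≈ 268.083. V_4(4) ≈ 1263.31. Ratio V_3/V_4 ≈ 0.2122.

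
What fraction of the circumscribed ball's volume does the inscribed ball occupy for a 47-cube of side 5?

V_in/V_out = n^(-n/2) = 47^(-47/2) ≈ 5.07809e-40.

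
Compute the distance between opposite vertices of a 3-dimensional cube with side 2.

Diagonal = √3 · 2 ≈ 3.4641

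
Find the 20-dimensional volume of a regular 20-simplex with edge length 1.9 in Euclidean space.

V = (1.9^20 / 20!) · √((20+1) / 2^20) ≈ 6.91444e-16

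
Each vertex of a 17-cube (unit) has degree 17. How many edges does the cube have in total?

An n-cube has n·2^(n-1) edges. With n = 17: 17·65536 = 1114112.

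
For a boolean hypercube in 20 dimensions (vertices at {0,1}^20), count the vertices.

An n-cube has 2^n vertices; for n = 20 that is 2^20 = 1048576.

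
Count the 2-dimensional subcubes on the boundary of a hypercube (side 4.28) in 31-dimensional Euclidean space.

f_2(31-cube) = (31 choose 2) · 2^29 = 249644974080.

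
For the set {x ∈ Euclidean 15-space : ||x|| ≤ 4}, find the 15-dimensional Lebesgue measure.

V_15(4) = π^(15/2) · (4)^15 / Γ(15/2 + 1) = 274877906944·π^7/2027025 ≈ 4.09572e+08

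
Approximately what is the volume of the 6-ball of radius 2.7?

Volume = π^{6/2}·(2.7)^6/Γ(4) ≈ 2002.08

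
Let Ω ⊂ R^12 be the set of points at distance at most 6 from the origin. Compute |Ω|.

V = 15116544·π^6/5 ≈ 2.90658e+09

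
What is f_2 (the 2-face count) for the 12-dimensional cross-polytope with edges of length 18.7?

f_2(12-orthoplex) = 2^3 · (12 choose 3) = 1760.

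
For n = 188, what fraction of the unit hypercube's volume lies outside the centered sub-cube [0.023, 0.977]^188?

Shell fraction = 1 - (1-0.046)^188 ≈ 0.999857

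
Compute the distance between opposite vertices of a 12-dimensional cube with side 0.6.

The space diagonal of an n-cube of side s is s√n. Here 0.6·√12 ≈ 2.07846.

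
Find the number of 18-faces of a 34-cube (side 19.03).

An n-cube has C(n,k)·2^(n-k) k-faces. Here C(34,18)·2^16 = 2203961430·65536 = 144438816276480.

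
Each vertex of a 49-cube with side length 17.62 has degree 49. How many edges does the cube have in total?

An n-cube has n·2^(n-1) edges. With n = 49: 49·281474976710656 = 13792273858822144.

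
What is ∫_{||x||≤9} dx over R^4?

The n-ball volume is π^(n/2)·r^n/Γ(n/2+1). With n=4, r=9: V = 6561·π^2/2 ≈ 32377.2.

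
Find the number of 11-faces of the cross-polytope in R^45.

An n-cross-polytope has 2^(k+1)·C(n,k+1) k-faces. Here 2^12·C(45,12) = 4096·28760021745 = 117801049067520.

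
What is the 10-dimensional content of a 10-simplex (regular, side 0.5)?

V = (0.5^10 / 10!) · √((10+1) / 2^10) ≈ 2.78922e-11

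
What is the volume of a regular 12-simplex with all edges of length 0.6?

For a regular n-simplex with edge a, V = (a^n / n!)·√((n+1)/2^n). With a=0.6, n=12: V ≈ 2.56018e-13.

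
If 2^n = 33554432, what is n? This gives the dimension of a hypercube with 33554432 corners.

n = log_2(33554432) = 25.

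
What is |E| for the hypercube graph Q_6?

An n-cube has n·2^(n-1) edges. With n = 6: 6·32 = 192.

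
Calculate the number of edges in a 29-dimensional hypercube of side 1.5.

An n-cube has n·2^(n-1) edges. With n = 29: 29·268435456 = 7784628224.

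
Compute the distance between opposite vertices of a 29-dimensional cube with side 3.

||(3,3,...,3)|| = √(29)·3 ≈ 16.1555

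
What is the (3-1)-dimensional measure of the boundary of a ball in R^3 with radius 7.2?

The surface area of an n-ball is 2π^(n/2) r^(n-1) / Γ(n/2). For n=3, r=7.2: 4πr² = 4π·(7.2)² ≈ 651.441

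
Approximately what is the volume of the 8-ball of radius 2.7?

V_8(2.7) = π^(8/2) · (2.7)^8 / Γ(8/2 + 1) ≈ 11463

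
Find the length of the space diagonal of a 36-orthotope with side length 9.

Diagonal = √36 · 9 = 54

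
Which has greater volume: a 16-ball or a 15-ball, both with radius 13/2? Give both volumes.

V_16(6.5) ≈ 2.38942e+12. V_15(6.5) ≈ 5.95841e+11. The 16-ball is larger.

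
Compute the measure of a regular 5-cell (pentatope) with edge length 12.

V_4 = √(5) · 12^4 / (4! · 2^(4/2)) ≈ 482.991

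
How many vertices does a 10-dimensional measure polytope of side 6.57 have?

Number of vertices = 2^10 = 1024.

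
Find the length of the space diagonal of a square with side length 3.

Diagonal = √2 · 3 ≈ 4.24264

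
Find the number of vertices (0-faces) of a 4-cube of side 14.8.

f_0(4-cube) = (4 choose 0) · 2^4 = 16.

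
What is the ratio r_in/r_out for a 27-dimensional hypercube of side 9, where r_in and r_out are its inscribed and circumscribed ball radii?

For an n-cube of any side s, the inradius is s/2 and the circumradius is s√n/2, so the ratio is 1/√27 ≈ 0.19245.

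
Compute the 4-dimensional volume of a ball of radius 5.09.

Volume = π^{4/2}·(5.09)^4/Γ(3) ≈ 3312.39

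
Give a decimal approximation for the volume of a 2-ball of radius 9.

Volume = π^{2/2}·(9)^2/Γ(2) = 81·π ≈ 254.469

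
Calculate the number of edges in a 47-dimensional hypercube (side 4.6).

The 47-cube has n·2^(n-1) = 47·2^46 = 47·70368744177664 = 3307330976350208 edges.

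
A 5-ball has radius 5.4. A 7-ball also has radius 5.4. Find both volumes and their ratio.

V_5(5.4) ≈ 24169.5. V_7(5.4) ≈ 632611. Ratio V_5/V_7 ≈ 0.03821.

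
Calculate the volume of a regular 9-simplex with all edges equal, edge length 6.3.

Volume = 6.3^9 · √(10/2^9) / 9! ≈ 6.02098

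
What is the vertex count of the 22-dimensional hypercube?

The 22-cube has 2^22 = 4194304 vertices.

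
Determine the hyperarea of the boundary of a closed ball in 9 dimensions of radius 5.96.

S_9(5.96) = 2·π^(9/2)·(5.96)^8 / Γ(9/2) ≈ 4.7264e+07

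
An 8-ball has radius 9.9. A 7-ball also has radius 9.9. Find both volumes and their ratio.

V_8(9.9) ≈ 3.74516e+08. V_7(9.9) ≈ 4.40379e+07. Ratio V_8/V_7 ≈ 8.504.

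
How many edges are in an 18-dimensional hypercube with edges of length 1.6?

Number of 1-faces = C(18,1) · 2^(18-1) = 18 · 131072 = 2359296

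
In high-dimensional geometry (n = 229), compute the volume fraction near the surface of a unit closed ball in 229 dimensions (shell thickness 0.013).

1 - (1-0.013)^229 ≈ 0.950039 ≈ 95.00%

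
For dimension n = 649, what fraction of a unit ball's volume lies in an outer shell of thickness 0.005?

1 - (1-0.005)^649 ≈ 0.961347 ≈ 96.13%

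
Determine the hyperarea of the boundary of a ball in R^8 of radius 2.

|∂B_8(2)| = 128·π^4/3 ≈ 4156.12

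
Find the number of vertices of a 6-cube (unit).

An n-cube has 2^n vertices; for n = 6 that is 2^6 = 64.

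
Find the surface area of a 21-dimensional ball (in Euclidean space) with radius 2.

S_21(2) = 2·π^(21/2)·(2)^20 / Γ(21/2) = 2147483648·π^10/654729075 ≈ 307162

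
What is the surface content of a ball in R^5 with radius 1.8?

|∂B_5(1.8)| ≈ 276.286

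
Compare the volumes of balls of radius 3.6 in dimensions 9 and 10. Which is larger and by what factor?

V_9(3.6) ≈ 334996, V_10(3.6) ≈ 932380. The 10-ball is larger by a factor of 2.783.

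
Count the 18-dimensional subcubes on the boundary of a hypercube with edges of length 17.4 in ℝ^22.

An n-cube has C(n,k)·2^(n-k) k-faces. Here C(22,18)·2^4 = 7315·16 = 117040.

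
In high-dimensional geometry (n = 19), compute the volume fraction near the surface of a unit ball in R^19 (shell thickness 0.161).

1 - (1-0.161)^19 ≈ 0.964398 ≈ 96.44%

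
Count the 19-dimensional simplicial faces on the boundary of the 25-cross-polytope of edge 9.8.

An n-cross-polytope has 2^(k+1)·C(n,k+1) k-faces. Here 2^20·C(25,20) = 1048576·53130 = 55710842880.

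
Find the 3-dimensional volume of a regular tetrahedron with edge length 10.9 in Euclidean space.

Volume = (√2/12) · 10.9³ = 152.621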